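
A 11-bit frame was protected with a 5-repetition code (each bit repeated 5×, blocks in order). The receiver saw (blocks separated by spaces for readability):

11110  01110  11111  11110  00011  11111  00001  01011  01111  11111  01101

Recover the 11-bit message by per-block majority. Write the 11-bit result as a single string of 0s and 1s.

11110101111

Block 1 (11110): 4 ones → 1
Block 2 (01110): 3 ones → 1
Block 3 (11111): 5 ones → 1
Block 4 (11110): 4 ones → 1
Block 5 (00011): 2 ones → 0
Block 6 (11111): 5 ones → 1
Block 7 (00001): 1 one → 0
Block 8 (01011): 3 ones → 1
Block 9 (01111): 4 ones → 1
Block 10 (11111): 5 ones → 1
Block 11 (01101): 3 ones → 1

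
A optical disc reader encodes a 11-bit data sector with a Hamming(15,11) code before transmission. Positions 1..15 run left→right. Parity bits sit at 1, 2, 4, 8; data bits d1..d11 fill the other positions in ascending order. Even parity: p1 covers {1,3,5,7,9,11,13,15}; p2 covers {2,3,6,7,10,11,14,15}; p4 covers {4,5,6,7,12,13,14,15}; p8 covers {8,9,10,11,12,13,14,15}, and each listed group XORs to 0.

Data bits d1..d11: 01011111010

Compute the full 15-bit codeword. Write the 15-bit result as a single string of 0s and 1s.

000010111111010

Place data at non-parity positions: p1 p2 0 p4 1 0 1 p8 1 1 1 1 0 1 0
p1 (pos 1,3,5,7,9,11,13,15): XOR of data positions = 0⊕1⊕1⊕1⊕1⊕0⊕0 = 0
p2 (pos 2,3,6,7,10,11,14,15): XOR of data positions = 0⊕0⊕1⊕1⊕1⊕1⊕0 = 0
p4 (pos 4,5,6,7,12,13,14,15): XOR of data positions = 1⊕0⊕1⊕1⊕0⊕1⊕0 = 0
p8 (pos 8,9,10,11,12,13,14,15): XOR of data positions = 1⊕1⊕1⊕1⊕0⊕1⊕0 = 1
Codeword: 000010111111010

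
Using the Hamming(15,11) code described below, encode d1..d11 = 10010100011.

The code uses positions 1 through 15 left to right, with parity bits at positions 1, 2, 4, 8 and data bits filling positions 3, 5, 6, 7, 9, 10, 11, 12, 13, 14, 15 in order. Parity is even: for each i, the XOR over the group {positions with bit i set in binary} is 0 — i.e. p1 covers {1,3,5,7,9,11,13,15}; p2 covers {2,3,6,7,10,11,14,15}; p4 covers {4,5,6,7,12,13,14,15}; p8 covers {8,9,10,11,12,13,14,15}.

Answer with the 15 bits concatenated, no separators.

111100110100011

Place data at non-parity positions: p1 p2 1 p4 0 0 1 p8 0 1 0 0 0 1 1
p1 (pos 1,3,5,7,9,11,13,15): XOR of data positions = 1⊕0⊕1⊕0⊕0⊕0⊕1 = 1
p2 (pos 2,3,6,7,10,11,14,15): XOR of data positions = 1⊕0⊕1⊕1⊕0⊕1⊕1 = 1
p4 (pos 4,5,6,7,12,13,14,15): XOR of data positions = 0⊕0⊕1⊕0⊕0⊕1⊕1 = 1
p8 (pos 8,9,10,11,12,13,14,15): XOR of data positions = 0⊕1⊕0⊕0⊕0⊕1⊕1 = 1
Codeword: 111100110100011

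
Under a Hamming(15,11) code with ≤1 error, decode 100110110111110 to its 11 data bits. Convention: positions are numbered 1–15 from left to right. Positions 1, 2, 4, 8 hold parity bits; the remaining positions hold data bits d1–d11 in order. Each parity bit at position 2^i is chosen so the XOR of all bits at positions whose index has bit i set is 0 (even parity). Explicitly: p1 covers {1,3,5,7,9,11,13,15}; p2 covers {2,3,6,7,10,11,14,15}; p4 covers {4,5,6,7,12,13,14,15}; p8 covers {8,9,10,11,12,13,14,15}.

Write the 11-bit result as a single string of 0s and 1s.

01010111110

s1 (pos 1,3,5,7,9,11,13,15): 1⊕0⊕1⊕1⊕0⊕1⊕1⊕0 = 1
s2 (pos 2,3,6,7,10,11,14,15): 0⊕0⊕0⊕1⊕1⊕1⊕1⊕0 = 0
s4 (pos 4,5,6,7,12,13,14,15): 1⊕1⊕0⊕1⊕1⊕1⊕1⊕0 = 0
s8 (pos 8,9,10,11,12,13,14,15): 1⊕0⊕1⊕1⊕1⊕1⊕1⊕0 = 0
Syndrome s8…s1 = 0001 → error at position 1.
Flip position 1: 100110110111110 → 000110110111110
Read data bits from positions 3,5,6,7,9,10,11,12,13,14,15: 01010111110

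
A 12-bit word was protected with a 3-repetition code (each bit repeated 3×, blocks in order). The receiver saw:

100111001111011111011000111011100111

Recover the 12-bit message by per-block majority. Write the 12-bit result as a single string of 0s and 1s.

010111101101

Block 1 (100): 1 one → 0
Block 2 (111): 3 ones → 1
Block 3 (001): 1 one → 0
Block 4 (111): 3 ones → 1
Block 5 (011): 2 ones → 1
Block 6 (111): 3 ones → 1
Block 7 (011): 2 ones → 1
Block 8 (000): 0 ones → 0
Block 9 (111): 3 ones → 1
Block 10 (011): 2 ones → 1
Block 11 (100): 1 one → 0
Block 12 (111): 3 ones → 1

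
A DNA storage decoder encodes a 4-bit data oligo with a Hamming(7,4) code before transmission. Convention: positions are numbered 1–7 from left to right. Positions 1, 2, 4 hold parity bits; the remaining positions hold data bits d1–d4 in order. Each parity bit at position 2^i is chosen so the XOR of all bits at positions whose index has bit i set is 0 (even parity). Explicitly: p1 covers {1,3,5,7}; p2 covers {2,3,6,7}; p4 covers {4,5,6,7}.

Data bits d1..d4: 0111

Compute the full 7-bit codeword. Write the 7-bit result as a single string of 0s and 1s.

Place data at non-parity positions: p1 p2 0 p4 1 1 1
p1 (pos 1,3,5,7): XOR of data positions = 0⊕1⊕1 = 0
p2 (pos 2,3,6,7): XOR of data positions = 0⊕1⊕1 = 0
p4 (pos 4,5,6,7): XOR of data positions = 1⊕1⊕1 = 1
Codeword: 0001111

0001111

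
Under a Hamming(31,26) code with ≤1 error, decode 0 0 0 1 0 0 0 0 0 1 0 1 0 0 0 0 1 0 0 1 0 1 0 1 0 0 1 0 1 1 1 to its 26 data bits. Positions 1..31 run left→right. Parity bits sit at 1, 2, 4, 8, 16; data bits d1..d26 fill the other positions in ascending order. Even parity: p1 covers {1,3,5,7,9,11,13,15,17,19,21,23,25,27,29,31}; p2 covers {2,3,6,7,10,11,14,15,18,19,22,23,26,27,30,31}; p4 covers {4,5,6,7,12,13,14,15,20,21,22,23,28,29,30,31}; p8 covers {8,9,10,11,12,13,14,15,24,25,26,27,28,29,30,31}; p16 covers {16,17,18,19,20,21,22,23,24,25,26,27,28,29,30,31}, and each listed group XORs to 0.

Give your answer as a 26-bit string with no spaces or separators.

00000101010100101010010111

s1 (pos 1,3,5,7,9,11,13,15,17,19,21,23,25,27,29,31): 0⊕0⊕0⊕0⊕0⊕0⊕0⊕0⊕1⊕0⊕0⊕0⊕0⊕1⊕1⊕1 = 0
s2 (pos 2,3,6,7,10,11,14,15,18,19,22,23,26,27,30,31): 0⊕0⊕0⊕0⊕1⊕0⊕0⊕0⊕0⊕0⊕1⊕0⊕0⊕1⊕1⊕1 = 1
s4 (pos 4,5,6,7,12,13,14,15,20,21,22,23,28,29,30,31): 1⊕0⊕0⊕0⊕1⊕0⊕0⊕0⊕1⊕0⊕1⊕0⊕0⊕1⊕1⊕1 = 1
s8 (pos 8,9,10,11,12,13,14,15,24,25,26,27,28,29,30,31): 0⊕0⊕1⊕0⊕1⊕0⊕0⊕0⊕1⊕0⊕0⊕1⊕0⊕1⊕1⊕1 = 1
s16 (pos 16,17,18,19,20,21,22,23,24,25,26,27,28,29,30,31): 0⊕1⊕0⊕0⊕1⊕0⊕1⊕0⊕1⊕0⊕0⊕1⊕0⊕1⊕1⊕1 = 0
Syndrome s16…s1 = 01110 → error at position 14.
Flip position 14: 0001000001010000100101010010111 → 0001000001010100100101010010111
Read data bits from positions 3,5,6,7,9,10,11,12,13,14,15,17,18,19,20,21,22,23,24,25,26,27,28,29,30,31: 00000101010100101010010111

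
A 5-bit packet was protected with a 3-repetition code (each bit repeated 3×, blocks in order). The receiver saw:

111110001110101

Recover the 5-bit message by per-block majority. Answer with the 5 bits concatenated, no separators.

11011

Block 1 (111): 3 ones → 1
Block 2 (110): 2 ones → 1
Block 3 (001): 1 one → 0
Block 4 (110): 2 ones → 1
Block 5 (101): 2 ones → 1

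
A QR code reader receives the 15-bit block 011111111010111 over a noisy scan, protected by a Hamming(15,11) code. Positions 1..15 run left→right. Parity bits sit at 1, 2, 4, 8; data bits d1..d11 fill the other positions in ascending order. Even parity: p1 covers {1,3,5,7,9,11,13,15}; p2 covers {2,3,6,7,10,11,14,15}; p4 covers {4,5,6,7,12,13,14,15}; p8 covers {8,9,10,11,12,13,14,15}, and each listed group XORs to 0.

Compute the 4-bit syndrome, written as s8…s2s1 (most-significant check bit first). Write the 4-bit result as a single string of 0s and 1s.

s1 (pos 1,3,5,7,9,11,13,15): 0⊕1⊕1⊕1⊕1⊕1⊕1⊕1 = 1
s2 (pos 2,3,6,7,10,11,14,15): 1⊕1⊕1⊕1⊕0⊕1⊕1⊕1 = 1
s4 (pos 4,5,6,7,12,13,14,15): 1⊕1⊕1⊕1⊕0⊕1⊕1⊕1 = 1
s8 (pos 8,9,10,11,12,13,14,15): 1⊕1⊕0⊕1⊕0⊕1⊕1⊕1 = 0
Syndrome s8…s1 = 0111 → error at position 7.

0111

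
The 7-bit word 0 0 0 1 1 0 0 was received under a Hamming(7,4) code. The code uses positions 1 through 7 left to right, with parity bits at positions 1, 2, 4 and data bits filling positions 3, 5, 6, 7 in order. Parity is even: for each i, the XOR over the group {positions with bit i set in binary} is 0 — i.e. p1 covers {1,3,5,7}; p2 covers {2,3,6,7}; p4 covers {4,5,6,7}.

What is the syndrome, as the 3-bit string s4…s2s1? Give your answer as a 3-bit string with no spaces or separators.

s1 (pos 1,3,5,7): 0⊕0⊕1⊕0 = 1
s2 (pos 2,3,6,7): 0⊕0⊕0⊕0 = 0
s4 (pos 4,5,6,7): 1⊕1⊕0⊕0 = 0
Syndrome s4…s1 = 001 → error at position 1.

001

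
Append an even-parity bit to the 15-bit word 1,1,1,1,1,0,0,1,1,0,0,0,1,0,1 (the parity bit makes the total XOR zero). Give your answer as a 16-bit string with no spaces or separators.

1111100110001011

XOR of the 15 data bits: 1⊕1⊕1⊕1⊕1⊕0⊕0⊕1⊕1⊕0⊕0⊕0⊕1⊕0⊕1 = 1
Parity bit = 1 (so all 16 bits XOR to 0).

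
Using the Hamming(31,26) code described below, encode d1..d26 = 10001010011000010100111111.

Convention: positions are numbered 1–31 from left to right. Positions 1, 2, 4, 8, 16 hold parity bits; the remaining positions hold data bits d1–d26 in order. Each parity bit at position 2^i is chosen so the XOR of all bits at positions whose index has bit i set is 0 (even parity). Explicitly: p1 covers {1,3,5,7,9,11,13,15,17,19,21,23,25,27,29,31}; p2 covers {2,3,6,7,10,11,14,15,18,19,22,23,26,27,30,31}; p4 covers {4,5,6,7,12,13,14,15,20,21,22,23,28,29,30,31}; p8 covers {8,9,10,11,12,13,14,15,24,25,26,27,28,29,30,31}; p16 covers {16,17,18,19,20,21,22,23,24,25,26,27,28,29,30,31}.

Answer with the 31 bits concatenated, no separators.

Place data at non-parity positions: p1 p2 1 p4 0 0 0 p8 1 0 1 0 0 1 1 p16 0 0 0 0 1 0 1 0 0 1 1 1 1 1 1
p1 (pos 1,3,5,7,9,11,13,15,17,19,21,23,25,27,29,31): XOR of data positions = 1⊕0⊕0⊕1⊕1⊕0⊕1⊕0⊕0⊕1⊕1⊕0⊕1⊕1⊕1 = 1
p2 (pos 2,3,6,7,10,11,14,15,18,19,22,23,26,27,30,31): XOR of data positions = 1⊕0⊕0⊕0⊕1⊕1⊕1⊕0⊕0⊕0⊕1⊕1⊕1⊕1⊕1 = 1
p4 (pos 4,5,6,7,12,13,14,15,20,21,22,23,28,29,30,31): XOR of data positions = 0⊕0⊕0⊕0⊕0⊕1⊕1⊕0⊕1⊕0⊕1⊕1⊕1⊕1⊕1 = 0
p8 (pos 8,9,10,11,12,13,14,15,24,25,26,27,28,29,30,31): XOR of data positions = 1⊕0⊕1⊕0⊕0⊕1⊕1⊕0⊕0⊕1⊕1⊕1⊕1⊕1⊕1 = 0
p16 (pos 16,17,18,19,20,21,22,23,24,25,26,27,28,29,30,31): XOR of data positions = 0⊕0⊕0⊕0⊕1⊕0⊕1⊕0⊕0⊕1⊕1⊕1⊕1⊕1⊕1 = 0
Codeword: 1110000010100110000010100111111

1110000010100110000010100111111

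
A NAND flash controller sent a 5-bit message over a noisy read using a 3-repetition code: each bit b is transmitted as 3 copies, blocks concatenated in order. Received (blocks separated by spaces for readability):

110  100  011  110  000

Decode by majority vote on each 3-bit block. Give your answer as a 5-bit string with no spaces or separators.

10110

Block 1 (110): 2 ones → 1
Block 2 (100): 1 one → 0
Block 3 (011): 2 ones → 1
Block 4 (110): 2 ones → 1
Block 5 (000): 0 ones → 0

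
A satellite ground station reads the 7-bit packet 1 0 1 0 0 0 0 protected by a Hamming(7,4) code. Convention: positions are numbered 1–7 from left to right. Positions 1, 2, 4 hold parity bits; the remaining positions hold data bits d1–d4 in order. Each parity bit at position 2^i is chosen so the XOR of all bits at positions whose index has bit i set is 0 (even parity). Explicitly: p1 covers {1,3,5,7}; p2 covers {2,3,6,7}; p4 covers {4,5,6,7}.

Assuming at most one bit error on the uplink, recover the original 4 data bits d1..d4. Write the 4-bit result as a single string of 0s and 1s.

s1 (pos 1,3,5,7): 1⊕1⊕0⊕0 = 0
s2 (pos 2,3,6,7): 0⊕1⊕0⊕0 = 1
s4 (pos 4,5,6,7): 0⊕0⊕0⊕0 = 0
Syndrome s4…s1 = 010 → error at position 2.
Flip position 2: 1010000 → 1110000
Read data bits from positions 3,5,6,7: 1000

1000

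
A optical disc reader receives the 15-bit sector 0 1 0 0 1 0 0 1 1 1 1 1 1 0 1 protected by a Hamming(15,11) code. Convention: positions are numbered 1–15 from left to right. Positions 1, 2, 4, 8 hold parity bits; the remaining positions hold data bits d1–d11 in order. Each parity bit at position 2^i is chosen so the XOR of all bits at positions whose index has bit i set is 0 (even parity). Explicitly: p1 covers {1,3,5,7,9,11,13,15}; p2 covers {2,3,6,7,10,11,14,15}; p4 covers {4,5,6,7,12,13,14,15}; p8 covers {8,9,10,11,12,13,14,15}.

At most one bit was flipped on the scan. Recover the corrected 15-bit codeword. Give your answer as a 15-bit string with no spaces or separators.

s1 (pos 1,3,5,7,9,11,13,15): 0⊕0⊕1⊕0⊕1⊕1⊕1⊕1 = 1
s2 (pos 2,3,6,7,10,11,14,15): 1⊕0⊕0⊕0⊕1⊕1⊕0⊕1 = 0
s4 (pos 4,5,6,7,12,13,14,15): 0⊕1⊕0⊕0⊕1⊕1⊕0⊕1 = 0
s8 (pos 8,9,10,11,12,13,14,15): 1⊕1⊕1⊕1⊕1⊕1⊕0⊕1 = 1
Syndrome s8…s1 = 1001 → error at position 9.
Flip position 9: 010010011111101 → 010010010111101

010010010111101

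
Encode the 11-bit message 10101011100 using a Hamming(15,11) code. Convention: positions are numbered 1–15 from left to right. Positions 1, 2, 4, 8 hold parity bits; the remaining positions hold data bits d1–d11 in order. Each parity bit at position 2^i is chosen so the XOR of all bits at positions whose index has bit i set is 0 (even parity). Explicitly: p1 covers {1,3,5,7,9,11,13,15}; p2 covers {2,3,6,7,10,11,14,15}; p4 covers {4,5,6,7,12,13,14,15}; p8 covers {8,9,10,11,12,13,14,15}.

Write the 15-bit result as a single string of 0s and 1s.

Place data at non-parity positions: p1 p2 1 p4 0 1 0 p8 1 0 1 1 1 0 0
p1 (pos 1,3,5,7,9,11,13,15): XOR of data positions = 1⊕0⊕0⊕1⊕1⊕1⊕0 = 0
p2 (pos 2,3,6,7,10,11,14,15): XOR of data positions = 1⊕1⊕0⊕0⊕1⊕0⊕0 = 1
p4 (pos 4,5,6,7,12,13,14,15): XOR of data positions = 0⊕1⊕0⊕1⊕1⊕0⊕0 = 1
p8 (pos 8,9,10,11,12,13,14,15): XOR of data positions = 1⊕0⊕1⊕1⊕1⊕0⊕0 = 0
Codeword: 011101001011100

011101001011100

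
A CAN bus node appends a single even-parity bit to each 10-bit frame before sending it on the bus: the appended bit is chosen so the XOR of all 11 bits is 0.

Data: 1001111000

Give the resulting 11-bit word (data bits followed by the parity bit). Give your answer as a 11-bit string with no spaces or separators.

10011110001

XOR of the 10 data bits: 1⊕0⊕0⊕1⊕1⊕1⊕1⊕0⊕0⊕0 = 1
Parity bit = 1 (so all 11 bits XOR to 0).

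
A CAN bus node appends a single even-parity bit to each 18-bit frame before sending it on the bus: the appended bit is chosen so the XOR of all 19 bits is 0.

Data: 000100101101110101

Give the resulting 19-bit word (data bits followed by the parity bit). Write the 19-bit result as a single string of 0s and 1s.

XOR of the 18 data bits: 0⊕0⊕0⊕1⊕0⊕0⊕1⊕0⊕1⊕1⊕0⊕1⊕1⊕1⊕0⊕1⊕0⊕1 = 1
Parity bit = 1 (so all 19 bits XOR to 0).

0001001011011101011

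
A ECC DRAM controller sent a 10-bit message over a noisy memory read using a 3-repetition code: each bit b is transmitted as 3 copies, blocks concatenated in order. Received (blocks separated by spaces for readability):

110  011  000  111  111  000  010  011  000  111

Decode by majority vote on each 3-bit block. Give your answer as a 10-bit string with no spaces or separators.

Block 1 (110): 2 ones → 1
Block 2 (011): 2 ones → 1
Block 3 (000): 0 ones → 0
Block 4 (111): 3 ones → 1
Block 5 (111): 3 ones → 1
Block 6 (000): 0 ones → 0
Block 7 (010): 1 one → 0
Block 8 (011): 2 ones → 1
Block 9 (000): 0 ones → 0
Block 10 (111): 3 ones → 1

1101100101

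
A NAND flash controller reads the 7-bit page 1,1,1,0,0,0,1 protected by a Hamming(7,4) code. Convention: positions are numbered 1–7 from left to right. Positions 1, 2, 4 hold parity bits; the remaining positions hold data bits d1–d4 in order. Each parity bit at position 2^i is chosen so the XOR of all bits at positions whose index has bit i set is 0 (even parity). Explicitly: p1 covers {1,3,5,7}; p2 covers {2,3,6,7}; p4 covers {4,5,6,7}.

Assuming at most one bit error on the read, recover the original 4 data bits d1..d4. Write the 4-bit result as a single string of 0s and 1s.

s1 (pos 1,3,5,7): 1⊕1⊕0⊕1 = 1
s2 (pos 2,3,6,7): 1⊕1⊕0⊕1 = 1
s4 (pos 4,5,6,7): 0⊕0⊕0⊕1 = 1
Syndrome s4…s1 = 111 → error at position 7.
Flip position 7: 1110001 → 1110000
Read data bits from positions 3,5,6,7: 1000

1000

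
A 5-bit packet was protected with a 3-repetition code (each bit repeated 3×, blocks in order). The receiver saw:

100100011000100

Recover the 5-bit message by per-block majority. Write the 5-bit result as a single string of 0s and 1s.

Block 1 (100): 1 one → 0
Block 2 (100): 1 one → 0
Block 3 (011): 2 ones → 1
Block 4 (000): 0 ones → 0
Block 5 (100): 1 one → 0

00100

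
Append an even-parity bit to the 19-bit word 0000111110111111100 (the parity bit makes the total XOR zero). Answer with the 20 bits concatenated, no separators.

00001111101111111000

XOR of the 19 data bits: 0⊕0⊕0⊕0⊕1⊕1⊕1⊕1⊕1⊕0⊕1⊕1⊕1⊕1⊕1⊕1⊕1⊕0⊕0 = 0
Parity bit = 0 (so all 20 bits XOR to 0).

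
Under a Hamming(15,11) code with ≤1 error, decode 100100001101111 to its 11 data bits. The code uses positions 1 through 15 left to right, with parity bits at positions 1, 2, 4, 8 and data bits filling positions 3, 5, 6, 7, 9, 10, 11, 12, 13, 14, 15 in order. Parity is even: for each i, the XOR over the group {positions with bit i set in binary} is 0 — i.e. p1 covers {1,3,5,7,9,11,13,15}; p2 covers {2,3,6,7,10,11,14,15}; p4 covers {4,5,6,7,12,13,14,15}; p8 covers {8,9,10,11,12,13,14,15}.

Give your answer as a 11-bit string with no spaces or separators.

s1 (pos 1,3,5,7,9,11,13,15): 1⊕0⊕0⊕0⊕1⊕0⊕1⊕1 = 0
s2 (pos 2,3,6,7,10,11,14,15): 0⊕0⊕0⊕0⊕1⊕0⊕1⊕1 = 1
s4 (pos 4,5,6,7,12,13,14,15): 1⊕0⊕0⊕0⊕1⊕1⊕1⊕1 = 1
s8 (pos 8,9,10,11,12,13,14,15): 0⊕1⊕1⊕0⊕1⊕1⊕1⊕1 = 0
Syndrome s8…s1 = 0110 → error at position 6.
Flip position 6: 100100001101111 → 100101001101111
Read data bits from positions 3,5,6,7,9,10,11,12,13,14,15: 00101101111

00101101111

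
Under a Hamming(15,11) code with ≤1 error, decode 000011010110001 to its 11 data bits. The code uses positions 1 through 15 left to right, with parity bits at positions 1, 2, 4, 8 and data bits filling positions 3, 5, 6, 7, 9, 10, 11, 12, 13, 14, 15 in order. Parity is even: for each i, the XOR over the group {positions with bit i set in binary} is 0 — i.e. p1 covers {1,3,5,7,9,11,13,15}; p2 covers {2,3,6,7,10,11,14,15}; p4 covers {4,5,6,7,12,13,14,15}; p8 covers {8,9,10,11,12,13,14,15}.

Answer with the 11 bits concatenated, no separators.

00100110001

s1 (pos 1,3,5,7,9,11,13,15): 0⊕0⊕1⊕0⊕0⊕1⊕0⊕1 = 1
s2 (pos 2,3,6,7,10,11,14,15): 0⊕0⊕1⊕0⊕1⊕1⊕0⊕1 = 0
s4 (pos 4,5,6,7,12,13,14,15): 0⊕1⊕1⊕0⊕0⊕0⊕0⊕1 = 1
s8 (pos 8,9,10,11,12,13,14,15): 1⊕0⊕1⊕1⊕0⊕0⊕0⊕1 = 0
Syndrome s8…s1 = 0101 → error at position 5.
Flip position 5: 000011010110001 → 000001010110001
Read data bits from positions 3,5,6,7,9,10,11,12,13,14,15: 00100110001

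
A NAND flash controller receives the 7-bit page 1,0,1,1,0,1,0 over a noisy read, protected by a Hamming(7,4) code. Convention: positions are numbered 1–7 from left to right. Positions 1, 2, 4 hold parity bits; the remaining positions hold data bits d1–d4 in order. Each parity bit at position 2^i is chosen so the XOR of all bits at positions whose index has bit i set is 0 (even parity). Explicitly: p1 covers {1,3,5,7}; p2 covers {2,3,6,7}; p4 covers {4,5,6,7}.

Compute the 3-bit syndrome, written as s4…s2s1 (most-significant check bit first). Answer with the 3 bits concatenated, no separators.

000

s1 (pos 1,3,5,7): 1⊕1⊕0⊕0 = 0
s2 (pos 2,3,6,7): 0⊕1⊕1⊕0 = 0
s4 (pos 4,5,6,7): 1⊕0⊕1⊕0 = 0
Syndrome s4…s1 = 000 → no error.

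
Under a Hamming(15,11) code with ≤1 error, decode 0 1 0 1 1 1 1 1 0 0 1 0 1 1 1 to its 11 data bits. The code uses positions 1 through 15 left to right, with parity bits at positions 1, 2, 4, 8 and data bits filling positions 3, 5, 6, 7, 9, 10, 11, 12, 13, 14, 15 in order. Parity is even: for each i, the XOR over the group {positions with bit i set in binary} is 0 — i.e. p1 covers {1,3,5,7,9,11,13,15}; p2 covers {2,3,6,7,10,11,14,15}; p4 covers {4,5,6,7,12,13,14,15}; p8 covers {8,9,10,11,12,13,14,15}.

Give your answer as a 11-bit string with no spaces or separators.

s1 (pos 1,3,5,7,9,11,13,15): 0⊕0⊕1⊕1⊕0⊕1⊕1⊕1 = 1
s2 (pos 2,3,6,7,10,11,14,15): 1⊕0⊕1⊕1⊕0⊕1⊕1⊕1 = 0
s4 (pos 4,5,6,7,12,13,14,15): 1⊕1⊕1⊕1⊕0⊕1⊕1⊕1 = 1
s8 (pos 8,9,10,11,12,13,14,15): 1⊕0⊕0⊕1⊕0⊕1⊕1⊕1 = 1
Syndrome s8…s1 = 1101 → error at position 13.
Flip position 13: 010111110010111 → 010111110010011
Read data bits from positions 3,5,6,7,9,10,11,12,13,14,15: 01110010011

01110010011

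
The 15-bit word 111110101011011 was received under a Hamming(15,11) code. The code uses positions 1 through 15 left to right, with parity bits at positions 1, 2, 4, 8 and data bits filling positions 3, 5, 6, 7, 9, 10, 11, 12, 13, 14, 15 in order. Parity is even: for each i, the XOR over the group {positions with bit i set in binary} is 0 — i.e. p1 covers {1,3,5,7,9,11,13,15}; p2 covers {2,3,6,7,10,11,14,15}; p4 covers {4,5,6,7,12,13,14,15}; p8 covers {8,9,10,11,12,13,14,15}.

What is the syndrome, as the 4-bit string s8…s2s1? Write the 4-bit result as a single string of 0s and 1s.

1001

s1 (pos 1,3,5,7,9,11,13,15): 1⊕1⊕1⊕1⊕1⊕1⊕0⊕1 = 1
s2 (pos 2,3,6,7,10,11,14,15): 1⊕1⊕0⊕1⊕0⊕1⊕1⊕1 = 0
s4 (pos 4,5,6,7,12,13,14,15): 1⊕1⊕0⊕1⊕1⊕0⊕1⊕1 = 0
s8 (pos 8,9,10,11,12,13,14,15): 0⊕1⊕0⊕1⊕1⊕0⊕1⊕1 = 1
Syndrome s8…s1 = 1001 → error at position 9.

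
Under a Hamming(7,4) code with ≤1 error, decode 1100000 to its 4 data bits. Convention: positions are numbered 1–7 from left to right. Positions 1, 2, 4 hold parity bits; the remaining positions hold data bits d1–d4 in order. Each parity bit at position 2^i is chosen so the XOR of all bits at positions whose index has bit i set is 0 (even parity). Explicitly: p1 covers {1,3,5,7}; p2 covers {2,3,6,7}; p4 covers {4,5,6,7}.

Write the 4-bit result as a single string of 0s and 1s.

1000

s1 (pos 1,3,5,7): 1⊕0⊕0⊕0 = 1
s2 (pos 2,3,6,7): 1⊕0⊕0⊕0 = 1
s4 (pos 4,5,6,7): 0⊕0⊕0⊕0 = 0
Syndrome s4…s1 = 011 → error at position 3.
Flip position 3: 1100000 → 1110000
Read data bits from positions 3,5,6,7: 1000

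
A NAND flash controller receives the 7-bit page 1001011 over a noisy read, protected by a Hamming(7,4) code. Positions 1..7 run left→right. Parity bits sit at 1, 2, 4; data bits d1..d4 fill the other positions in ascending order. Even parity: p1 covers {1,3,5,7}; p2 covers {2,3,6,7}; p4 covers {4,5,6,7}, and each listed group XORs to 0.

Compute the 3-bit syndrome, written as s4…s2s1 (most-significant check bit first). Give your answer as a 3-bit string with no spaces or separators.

100

s1 (pos 1,3,5,7): 1⊕0⊕0⊕1 = 0
s2 (pos 2,3,6,7): 0⊕0⊕1⊕1 = 0
s4 (pos 4,5,6,7): 1⊕0⊕1⊕1 = 1
Syndrome s4…s1 = 100 → error at position 4.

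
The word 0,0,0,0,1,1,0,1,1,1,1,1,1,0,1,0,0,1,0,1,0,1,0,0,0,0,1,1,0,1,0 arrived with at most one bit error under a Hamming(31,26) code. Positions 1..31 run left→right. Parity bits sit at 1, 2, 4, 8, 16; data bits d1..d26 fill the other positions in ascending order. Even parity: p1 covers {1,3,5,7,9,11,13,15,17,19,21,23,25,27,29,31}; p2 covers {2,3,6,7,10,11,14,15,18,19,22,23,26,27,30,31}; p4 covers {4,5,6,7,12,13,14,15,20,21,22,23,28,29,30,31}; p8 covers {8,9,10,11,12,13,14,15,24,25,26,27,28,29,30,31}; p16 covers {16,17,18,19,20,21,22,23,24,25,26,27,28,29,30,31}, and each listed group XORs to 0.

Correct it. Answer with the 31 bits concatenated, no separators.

0001110111111010010101000011010

s1 (pos 1,3,5,7,9,11,13,15,17,19,21,23,25,27,29,31): 0⊕0⊕1⊕0⊕1⊕1⊕1⊕1⊕0⊕0⊕0⊕0⊕0⊕1⊕0⊕0 = 0
s2 (pos 2,3,6,7,10,11,14,15,18,19,22,23,26,27,30,31): 0⊕0⊕1⊕0⊕1⊕1⊕0⊕1⊕1⊕0⊕1⊕0⊕0⊕1⊕1⊕0 = 0
s4 (pos 4,5,6,7,12,13,14,15,20,21,22,23,28,29,30,31): 0⊕1⊕1⊕0⊕1⊕1⊕0⊕1⊕1⊕0⊕1⊕0⊕1⊕0⊕1⊕0 = 1
s8 (pos 8,9,10,11,12,13,14,15,24,25,26,27,28,29,30,31): 1⊕1⊕1⊕1⊕1⊕1⊕0⊕1⊕0⊕0⊕0⊕1⊕1⊕0⊕1⊕0 = 0
s16 (pos 16,17,18,19,20,21,22,23,24,25,26,27,28,29,30,31): 0⊕0⊕1⊕0⊕1⊕0⊕1⊕0⊕0⊕0⊕0⊕1⊕1⊕0⊕1⊕0 = 0
Syndrome s16…s1 = 00100 → error at position 4.
Flip position 4: 0000110111111010010101000011010 → 0001110111111010010101000011010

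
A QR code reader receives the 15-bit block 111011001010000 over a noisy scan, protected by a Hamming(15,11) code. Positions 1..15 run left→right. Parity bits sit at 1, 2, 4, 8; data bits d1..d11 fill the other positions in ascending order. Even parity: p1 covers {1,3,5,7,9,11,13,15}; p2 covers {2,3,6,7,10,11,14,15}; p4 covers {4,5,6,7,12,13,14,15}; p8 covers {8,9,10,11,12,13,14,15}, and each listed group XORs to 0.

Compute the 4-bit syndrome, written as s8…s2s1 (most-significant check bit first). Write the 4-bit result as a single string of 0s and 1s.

0001

s1 (pos 1,3,5,7,9,11,13,15): 1⊕1⊕1⊕0⊕1⊕1⊕0⊕0 = 1
s2 (pos 2,3,6,7,10,11,14,15): 1⊕1⊕1⊕0⊕0⊕1⊕0⊕0 = 0
s4 (pos 4,5,6,7,12,13,14,15): 0⊕1⊕1⊕0⊕0⊕0⊕0⊕0 = 0
s8 (pos 8,9,10,11,12,13,14,15): 0⊕1⊕0⊕1⊕0⊕0⊕0⊕0 = 0
Syndrome s8…s1 = 0001 → error at position 1.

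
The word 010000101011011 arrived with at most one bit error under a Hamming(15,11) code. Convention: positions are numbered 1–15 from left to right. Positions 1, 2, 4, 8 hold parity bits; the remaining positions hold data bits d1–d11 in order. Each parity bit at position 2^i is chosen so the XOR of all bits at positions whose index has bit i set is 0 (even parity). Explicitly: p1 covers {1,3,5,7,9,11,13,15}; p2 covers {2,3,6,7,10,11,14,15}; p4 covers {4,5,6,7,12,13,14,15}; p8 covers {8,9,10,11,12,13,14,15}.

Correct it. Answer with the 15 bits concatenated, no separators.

s1 (pos 1,3,5,7,9,11,13,15): 0⊕0⊕0⊕1⊕1⊕1⊕0⊕1 = 0
s2 (pos 2,3,6,7,10,11,14,15): 1⊕0⊕0⊕1⊕0⊕1⊕1⊕1 = 1
s4 (pos 4,5,6,7,12,13,14,15): 0⊕0⊕0⊕1⊕1⊕0⊕1⊕1 = 0
s8 (pos 8,9,10,11,12,13,14,15): 0⊕1⊕0⊕1⊕1⊕0⊕1⊕1 = 1
Syndrome s8…s1 = 1010 → error at position 10.
Flip position 10: 010000101011011 → 010000101111011

010000101111011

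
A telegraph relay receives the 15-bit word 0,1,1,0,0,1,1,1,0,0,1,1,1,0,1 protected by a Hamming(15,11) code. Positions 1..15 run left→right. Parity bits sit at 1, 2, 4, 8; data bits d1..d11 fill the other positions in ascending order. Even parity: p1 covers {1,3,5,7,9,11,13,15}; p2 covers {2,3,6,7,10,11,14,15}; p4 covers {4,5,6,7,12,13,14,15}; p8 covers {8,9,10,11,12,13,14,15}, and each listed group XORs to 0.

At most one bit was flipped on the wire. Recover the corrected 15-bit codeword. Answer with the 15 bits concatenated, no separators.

011001110011001

s1 (pos 1,3,5,7,9,11,13,15): 0⊕1⊕0⊕1⊕0⊕1⊕1⊕1 = 1
s2 (pos 2,3,6,7,10,11,14,15): 1⊕1⊕1⊕1⊕0⊕1⊕0⊕1 = 0
s4 (pos 4,5,6,7,12,13,14,15): 0⊕0⊕1⊕1⊕1⊕1⊕0⊕1 = 1
s8 (pos 8,9,10,11,12,13,14,15): 1⊕0⊕0⊕1⊕1⊕1⊕0⊕1 = 1
Syndrome s8…s1 = 1101 → error at position 13.
Flip position 13: 011001110011101 → 011001110011001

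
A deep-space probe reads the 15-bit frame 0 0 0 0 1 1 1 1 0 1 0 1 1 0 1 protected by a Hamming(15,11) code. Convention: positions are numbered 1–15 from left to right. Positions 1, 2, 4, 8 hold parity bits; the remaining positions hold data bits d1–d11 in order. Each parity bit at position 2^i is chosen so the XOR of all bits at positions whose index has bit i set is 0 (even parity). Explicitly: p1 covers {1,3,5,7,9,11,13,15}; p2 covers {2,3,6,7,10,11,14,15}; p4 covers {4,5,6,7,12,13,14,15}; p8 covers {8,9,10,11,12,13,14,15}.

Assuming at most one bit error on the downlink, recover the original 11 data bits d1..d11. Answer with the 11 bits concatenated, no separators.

01110101101

s1 (pos 1,3,5,7,9,11,13,15): 0⊕0⊕1⊕1⊕0⊕0⊕1⊕1 = 0
s2 (pos 2,3,6,7,10,11,14,15): 0⊕0⊕1⊕1⊕1⊕0⊕0⊕1 = 0
s4 (pos 4,5,6,7,12,13,14,15): 0⊕1⊕1⊕1⊕1⊕1⊕0⊕1 = 0
s8 (pos 8,9,10,11,12,13,14,15): 1⊕0⊕1⊕0⊕1⊕1⊕0⊕1 = 1
Syndrome s8…s1 = 1000 → error at position 8.
Flip position 8: 000011110101101 → 000011100101101
Read data bits from positions 3,5,6,7,9,10,11,12,13,14,15: 01110101101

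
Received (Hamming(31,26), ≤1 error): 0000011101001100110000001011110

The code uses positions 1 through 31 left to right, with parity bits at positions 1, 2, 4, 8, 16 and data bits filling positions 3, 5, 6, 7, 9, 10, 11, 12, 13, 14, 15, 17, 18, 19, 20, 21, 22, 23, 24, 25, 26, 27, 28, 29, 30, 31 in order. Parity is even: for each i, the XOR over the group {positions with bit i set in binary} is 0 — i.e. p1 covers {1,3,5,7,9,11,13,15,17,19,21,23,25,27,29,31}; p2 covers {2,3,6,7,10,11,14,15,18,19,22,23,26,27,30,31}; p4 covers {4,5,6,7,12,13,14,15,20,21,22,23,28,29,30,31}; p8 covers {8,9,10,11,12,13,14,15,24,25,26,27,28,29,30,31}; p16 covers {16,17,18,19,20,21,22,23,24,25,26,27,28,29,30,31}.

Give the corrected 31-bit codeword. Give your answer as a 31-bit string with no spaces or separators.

0000011101001100110000001011100

s1 (pos 1,3,5,7,9,11,13,15,17,19,21,23,25,27,29,31): 0⊕0⊕0⊕1⊕0⊕0⊕1⊕0⊕1⊕0⊕0⊕0⊕1⊕1⊕1⊕0 = 0
s2 (pos 2,3,6,7,10,11,14,15,18,19,22,23,26,27,30,31): 0⊕0⊕1⊕1⊕1⊕0⊕1⊕0⊕1⊕0⊕0⊕0⊕0⊕1⊕1⊕0 = 1
s4 (pos 4,5,6,7,12,13,14,15,20,21,22,23,28,29,30,31): 0⊕0⊕1⊕1⊕0⊕1⊕1⊕0⊕0⊕0⊕0⊕0⊕1⊕1⊕1⊕0 = 1
s8 (pos 8,9,10,11,12,13,14,15,24,25,26,27,28,29,30,31): 1⊕0⊕1⊕0⊕0⊕1⊕1⊕0⊕0⊕1⊕0⊕1⊕1⊕1⊕1⊕0 = 1
s16 (pos 16,17,18,19,20,21,22,23,24,25,26,27,28,29,30,31): 0⊕1⊕1⊕0⊕0⊕0⊕0⊕0⊕0⊕1⊕0⊕1⊕1⊕1⊕1⊕0 = 1
Syndrome s16…s1 = 11110 → error at position 30.
Flip position 30: 0000011101001100110000001011110 → 0000011101001100110000001011100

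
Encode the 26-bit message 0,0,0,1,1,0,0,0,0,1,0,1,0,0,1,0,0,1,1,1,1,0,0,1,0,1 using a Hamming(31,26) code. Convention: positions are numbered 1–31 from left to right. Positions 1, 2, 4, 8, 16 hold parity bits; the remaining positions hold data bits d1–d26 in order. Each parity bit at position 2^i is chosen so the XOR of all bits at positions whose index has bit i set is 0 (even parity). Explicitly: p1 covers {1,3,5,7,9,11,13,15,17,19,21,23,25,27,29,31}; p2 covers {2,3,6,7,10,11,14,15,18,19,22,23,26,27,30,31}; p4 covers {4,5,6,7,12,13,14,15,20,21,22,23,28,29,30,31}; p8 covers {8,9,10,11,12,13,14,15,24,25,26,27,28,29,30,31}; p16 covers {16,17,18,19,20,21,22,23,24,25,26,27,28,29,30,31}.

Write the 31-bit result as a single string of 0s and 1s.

1100001110000100100100111100101

Place data at non-parity positions: p1 p2 0 p4 0 0 1 p8 1 0 0 0 0 1 0 p16 1 0 0 1 0 0 1 1 1 1 0 0 1 0 1
p1 (pos 1,3,5,7,9,11,13,15,17,19,21,23,25,27,29,31): XOR of data positions = 0⊕0⊕1⊕1⊕0⊕0⊕0⊕1⊕0⊕0⊕1⊕1⊕0⊕1⊕1 = 1
p2 (pos 2,3,6,7,10,11,14,15,18,19,22,23,26,27,30,31): XOR of data positions = 0⊕0⊕1⊕0⊕0⊕1⊕0⊕0⊕0⊕0⊕1⊕1⊕0⊕0⊕1 = 1
p4 (pos 4,5,6,7,12,13,14,15,20,21,22,23,28,29,30,31): XOR of data positions = 0⊕0⊕1⊕0⊕0⊕1⊕0⊕1⊕0⊕0⊕1⊕0⊕1⊕0⊕1 = 0
p8 (pos 8,9,10,11,12,13,14,15,24,25,26,27,28,29,30,31): XOR of data positions = 1⊕0⊕0⊕0⊕0⊕1⊕0⊕1⊕1⊕1⊕0⊕0⊕1⊕0⊕1 = 1
p16 (pos 16,17,18,19,20,21,22,23,24,25,26,27,28,29,30,31): XOR of data positions = 1⊕0⊕0⊕1⊕0⊕0⊕1⊕1⊕1⊕1⊕0⊕0⊕1⊕0⊕1 = 0
Codeword: 1100001110000100100100111100101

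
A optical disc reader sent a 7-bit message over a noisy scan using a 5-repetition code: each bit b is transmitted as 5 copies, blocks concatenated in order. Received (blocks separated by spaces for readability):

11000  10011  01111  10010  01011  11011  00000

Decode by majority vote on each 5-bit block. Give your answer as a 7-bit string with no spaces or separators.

Block 1 (11000): 2 ones → 0
Block 2 (10011): 3 ones → 1
Block 3 (01111): 4 ones → 1
Block 4 (10010): 2 ones → 0
Block 5 (01011): 3 ones → 1
Block 6 (11011): 4 ones → 1
Block 7 (00000): 0 ones → 0

0110110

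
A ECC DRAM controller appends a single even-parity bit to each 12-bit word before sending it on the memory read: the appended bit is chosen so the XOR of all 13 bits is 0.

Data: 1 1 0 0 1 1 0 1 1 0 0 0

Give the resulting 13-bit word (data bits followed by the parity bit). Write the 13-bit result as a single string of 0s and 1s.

1100110110000

XOR of the 12 data bits: 1⊕1⊕0⊕0⊕1⊕1⊕0⊕1⊕1⊕0⊕0⊕0 = 0
Parity bit = 0 (so all 13 bits XOR to 0).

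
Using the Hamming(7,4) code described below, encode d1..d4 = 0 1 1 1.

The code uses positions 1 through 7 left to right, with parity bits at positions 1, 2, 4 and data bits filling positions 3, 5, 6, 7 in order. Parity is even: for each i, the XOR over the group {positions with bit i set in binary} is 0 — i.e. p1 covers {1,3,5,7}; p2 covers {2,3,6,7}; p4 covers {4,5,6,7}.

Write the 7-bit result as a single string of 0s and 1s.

Place data at non-parity positions: p1 p2 0 p4 1 1 1
p1 (pos 1,3,5,7): XOR of data positions = 0⊕1⊕1 = 0
p2 (pos 2,3,6,7): XOR of data positions = 0⊕1⊕1 = 0
p4 (pos 4,5,6,7): XOR of data positions = 1⊕1⊕1 = 1
Codeword: 0001111

0001111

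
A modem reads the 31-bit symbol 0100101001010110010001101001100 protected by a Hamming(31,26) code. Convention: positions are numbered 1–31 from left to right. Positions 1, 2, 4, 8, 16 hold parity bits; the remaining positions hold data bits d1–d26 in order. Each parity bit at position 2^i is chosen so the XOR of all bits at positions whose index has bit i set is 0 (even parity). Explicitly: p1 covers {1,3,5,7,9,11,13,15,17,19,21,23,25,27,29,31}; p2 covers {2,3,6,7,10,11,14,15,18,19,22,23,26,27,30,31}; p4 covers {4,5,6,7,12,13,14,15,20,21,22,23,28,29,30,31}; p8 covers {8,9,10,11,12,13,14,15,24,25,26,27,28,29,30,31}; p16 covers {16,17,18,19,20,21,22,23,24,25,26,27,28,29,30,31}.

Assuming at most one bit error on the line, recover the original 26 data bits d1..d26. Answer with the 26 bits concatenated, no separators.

s1 (pos 1,3,5,7,9,11,13,15,17,19,21,23,25,27,29,31): 0⊕0⊕1⊕1⊕0⊕0⊕0⊕1⊕0⊕0⊕0⊕1⊕1⊕0⊕1⊕0 = 0
s2 (pos 2,3,6,7,10,11,14,15,18,19,22,23,26,27,30,31): 1⊕0⊕0⊕1⊕1⊕0⊕1⊕1⊕1⊕0⊕1⊕1⊕0⊕0⊕0⊕0 = 0
s4 (pos 4,5,6,7,12,13,14,15,20,21,22,23,28,29,30,31): 0⊕1⊕0⊕1⊕1⊕0⊕1⊕1⊕0⊕0⊕1⊕1⊕1⊕1⊕0⊕0 = 1
s8 (pos 8,9,10,11,12,13,14,15,24,25,26,27,28,29,30,31): 0⊕0⊕1⊕0⊕1⊕0⊕1⊕1⊕0⊕1⊕0⊕0⊕1⊕1⊕0⊕0 = 1
s16 (pos 16,17,18,19,20,21,22,23,24,25,26,27,28,29,30,31): 0⊕0⊕1⊕0⊕0⊕0⊕1⊕1⊕0⊕1⊕0⊕0⊕1⊕1⊕0⊕0 = 0
Syndrome s16…s1 = 01100 → error at position 12.
Flip position 12: 0100101001010110010001101001100 → 0100101001000110010001101001100
Read data bits from positions 3,5,6,7,9,10,11,12,13,14,15,17,18,19,20,21,22,23,24,25,26,27,28,29,30,31: 01010100011010001101001100

01010100011010001101001100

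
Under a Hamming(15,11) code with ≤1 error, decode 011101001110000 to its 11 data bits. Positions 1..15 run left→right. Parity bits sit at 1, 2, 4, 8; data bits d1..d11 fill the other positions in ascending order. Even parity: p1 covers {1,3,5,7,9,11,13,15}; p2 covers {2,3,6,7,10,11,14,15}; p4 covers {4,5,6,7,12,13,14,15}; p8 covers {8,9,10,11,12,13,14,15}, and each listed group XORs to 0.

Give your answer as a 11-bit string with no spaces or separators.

10101100000

s1 (pos 1,3,5,7,9,11,13,15): 0⊕1⊕0⊕0⊕1⊕1⊕0⊕0 = 1
s2 (pos 2,3,6,7,10,11,14,15): 1⊕1⊕1⊕0⊕1⊕1⊕0⊕0 = 1
s4 (pos 4,5,6,7,12,13,14,15): 1⊕0⊕1⊕0⊕0⊕0⊕0⊕0 = 0
s8 (pos 8,9,10,11,12,13,14,15): 0⊕1⊕1⊕1⊕0⊕0⊕0⊕0 = 1
Syndrome s8…s1 = 1011 → error at position 11.
Flip position 11: 011101001110000 → 011101001100000
Read data bits from positions 3,5,6,7,9,10,11,12,13,14,15: 10101100000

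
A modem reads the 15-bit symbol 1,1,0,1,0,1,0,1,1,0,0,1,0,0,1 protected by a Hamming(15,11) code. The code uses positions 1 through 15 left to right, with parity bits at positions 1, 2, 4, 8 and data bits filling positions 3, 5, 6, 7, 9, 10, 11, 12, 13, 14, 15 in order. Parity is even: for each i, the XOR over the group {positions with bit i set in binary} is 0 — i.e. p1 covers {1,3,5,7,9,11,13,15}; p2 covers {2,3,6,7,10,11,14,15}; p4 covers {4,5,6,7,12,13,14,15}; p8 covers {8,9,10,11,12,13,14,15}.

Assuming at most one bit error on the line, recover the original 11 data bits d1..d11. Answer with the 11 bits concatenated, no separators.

s1 (pos 1,3,5,7,9,11,13,15): 1⊕0⊕0⊕0⊕1⊕0⊕0⊕1 = 1
s2 (pos 2,3,6,7,10,11,14,15): 1⊕0⊕1⊕0⊕0⊕0⊕0⊕1 = 1
s4 (pos 4,5,6,7,12,13,14,15): 1⊕0⊕1⊕0⊕1⊕0⊕0⊕1 = 0
s8 (pos 8,9,10,11,12,13,14,15): 1⊕1⊕0⊕0⊕1⊕0⊕0⊕1 = 0
Syndrome s8…s1 = 0011 → error at position 3.
Flip position 3: 110101011001001 → 111101011001001
Read data bits from positions 3,5,6,7,9,10,11,12,13,14,15: 10101001001

10101001001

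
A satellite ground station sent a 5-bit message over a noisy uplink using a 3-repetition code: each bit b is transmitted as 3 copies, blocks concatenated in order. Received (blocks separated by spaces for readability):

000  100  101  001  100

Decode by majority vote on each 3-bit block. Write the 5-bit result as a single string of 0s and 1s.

Block 1 (000): 0 ones → 0
Block 2 (100): 1 one → 0
Block 3 (101): 2 ones → 1
Block 4 (001): 1 one → 0
Block 5 (100): 1 one → 0

00100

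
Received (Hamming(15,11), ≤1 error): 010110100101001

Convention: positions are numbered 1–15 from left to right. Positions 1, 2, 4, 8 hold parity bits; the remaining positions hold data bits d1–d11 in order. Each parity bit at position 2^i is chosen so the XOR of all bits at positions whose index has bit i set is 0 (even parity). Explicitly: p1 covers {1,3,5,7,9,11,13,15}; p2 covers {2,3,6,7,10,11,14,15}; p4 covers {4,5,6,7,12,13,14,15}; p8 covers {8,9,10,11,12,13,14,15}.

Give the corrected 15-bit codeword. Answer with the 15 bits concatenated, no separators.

010110100101101

s1 (pos 1,3,5,7,9,11,13,15): 0⊕0⊕1⊕1⊕0⊕0⊕0⊕1 = 1
s2 (pos 2,3,6,7,10,11,14,15): 1⊕0⊕0⊕1⊕1⊕0⊕0⊕1 = 0
s4 (pos 4,5,6,7,12,13,14,15): 1⊕1⊕0⊕1⊕1⊕0⊕0⊕1 = 1
s8 (pos 8,9,10,11,12,13,14,15): 0⊕0⊕1⊕0⊕1⊕0⊕0⊕1 = 1
Syndrome s8…s1 = 1101 → error at position 13.
Flip position 13: 010110100101001 → 010110100101101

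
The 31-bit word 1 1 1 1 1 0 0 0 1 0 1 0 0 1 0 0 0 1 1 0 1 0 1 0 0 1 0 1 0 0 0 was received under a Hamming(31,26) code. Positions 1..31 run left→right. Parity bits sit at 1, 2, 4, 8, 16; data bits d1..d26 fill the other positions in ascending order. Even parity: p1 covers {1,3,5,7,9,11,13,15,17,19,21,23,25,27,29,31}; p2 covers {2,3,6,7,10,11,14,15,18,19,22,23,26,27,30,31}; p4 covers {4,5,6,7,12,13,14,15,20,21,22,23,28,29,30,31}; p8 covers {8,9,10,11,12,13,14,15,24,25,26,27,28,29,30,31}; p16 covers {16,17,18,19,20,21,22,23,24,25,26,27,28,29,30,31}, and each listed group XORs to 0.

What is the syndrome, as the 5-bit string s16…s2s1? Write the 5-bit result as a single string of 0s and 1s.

s1 (pos 1,3,5,7,9,11,13,15,17,19,21,23,25,27,29,31): 1⊕1⊕1⊕0⊕1⊕1⊕0⊕0⊕0⊕1⊕1⊕1⊕0⊕0⊕0⊕0 = 0
s2 (pos 2,3,6,7,10,11,14,15,18,19,22,23,26,27,30,31): 1⊕1⊕0⊕0⊕0⊕1⊕1⊕0⊕1⊕1⊕0⊕1⊕1⊕0⊕0⊕0 = 0
s4 (pos 4,5,6,7,12,13,14,15,20,21,22,23,28,29,30,31): 1⊕1⊕0⊕0⊕0⊕0⊕1⊕0⊕0⊕1⊕0⊕1⊕1⊕0⊕0⊕0 = 0
s8 (pos 8,9,10,11,12,13,14,15,24,25,26,27,28,29,30,31): 0⊕1⊕0⊕1⊕0⊕0⊕1⊕0⊕0⊕0⊕1⊕0⊕1⊕0⊕0⊕0 = 1
s16 (pos 16,17,18,19,20,21,22,23,24,25,26,27,28,29,30,31): 0⊕0⊕1⊕1⊕0⊕1⊕0⊕1⊕0⊕0⊕1⊕0⊕1⊕0⊕0⊕0 = 0
Syndrome s16…s1 = 01000 → error at position 8.

01000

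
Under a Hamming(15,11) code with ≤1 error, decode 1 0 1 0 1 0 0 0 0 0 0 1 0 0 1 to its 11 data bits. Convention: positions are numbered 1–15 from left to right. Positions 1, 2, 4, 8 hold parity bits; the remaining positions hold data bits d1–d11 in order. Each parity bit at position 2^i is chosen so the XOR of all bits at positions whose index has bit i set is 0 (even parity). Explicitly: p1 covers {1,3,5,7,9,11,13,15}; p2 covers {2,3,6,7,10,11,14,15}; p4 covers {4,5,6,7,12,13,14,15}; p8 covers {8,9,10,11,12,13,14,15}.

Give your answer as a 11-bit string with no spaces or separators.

11000001001

s1 (pos 1,3,5,7,9,11,13,15): 1⊕1⊕1⊕0⊕0⊕0⊕0⊕1 = 0
s2 (pos 2,3,6,7,10,11,14,15): 0⊕1⊕0⊕0⊕0⊕0⊕0⊕1 = 0
s4 (pos 4,5,6,7,12,13,14,15): 0⊕1⊕0⊕0⊕1⊕0⊕0⊕1 = 1
s8 (pos 8,9,10,11,12,13,14,15): 0⊕0⊕0⊕0⊕1⊕0⊕0⊕1 = 0
Syndrome s8…s1 = 0100 → error at position 4.
Flip position 4: 101010000001001 → 101110000001001
Read data bits from positions 3,5,6,7,9,10,11,12,13,14,15: 11000001001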